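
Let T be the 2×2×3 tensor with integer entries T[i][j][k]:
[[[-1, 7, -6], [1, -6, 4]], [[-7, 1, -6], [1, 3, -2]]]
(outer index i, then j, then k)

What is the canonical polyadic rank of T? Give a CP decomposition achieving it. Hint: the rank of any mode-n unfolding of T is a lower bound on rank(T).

Lower bound: the mode-3 unfolding of T (rows indexed by k, columns by (i,j) = (0,0), (0,1), (1,0), (1,1)) is [[-1, 1, -7, 1], [7, -6, 1, 3], [-6, 4, -6, -2]].
There the 3×3 minor on rows k ∈ {0, 1, 2}, columns (i,j) ∈ {(0,0), (0,1), (1,0)} is det [[-1, 1, -7], [7, -6, 1], [-6, 4, -6]] = 60 ≠ 0, so this unfolding has rank ≥ 3; CP rank is at least every unfolding rank, so rank(T) ≥ 3. (This is only a lower bound: in general the CP rank may exceed every unfolding rank, so we still need to exhibit 3 rank-1 terms summing to T.)
Upper bound: T is a sum of 3 rank-1 terms, T = [1, -2] ⊗ [2, -1] ⊗ [2, -1, 2] + [1, 1] ⊗ [1, 1] ⊗ [-1, 1, -2] + [2, -1] ⊗ [1, -1] ⊗ [-2, 4, -4] (written with every a and b primitive with positive leading entry and the scale carried by c; CP decompositions are not unique, and this one is verified by expanding entrywise), so rank(T) ≤ 3.
These bounds meet, so rank(T) = 3.

rank(T) = 3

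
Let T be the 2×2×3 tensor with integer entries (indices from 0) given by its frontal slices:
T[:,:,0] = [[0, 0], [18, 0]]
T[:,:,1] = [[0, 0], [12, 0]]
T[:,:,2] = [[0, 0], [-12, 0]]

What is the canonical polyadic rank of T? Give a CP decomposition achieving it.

Lower bound: T ≠ 0 (e.g. T[1,0,0] = 18), so rank(T) ≥ 1.
Upper bound: if T = a (x) b (x) c then every fibre of T is a multiple of the corresponding factor, so read the factors off the fibres through the nonzero entry T[1,0,0] = 18.
The mode-1 fibre T[:,0,0] = [0, 18] gives a = [0, 1] (primitive direction); the mode-2 fibre T[1,:,0] = [18, 0] gives b = [1, 0]; then c[k] = T[1,0,k] / (a[1]·b[0]) = [18, 12, -12] / 1 = [18, 12, -12].
Expanding [0, 1] (x) [1, 0] (x) [18, 12, -12] reproduces all 12 entries of T, so T = [0, 1] (x) [1, 0] (x) [18, 12, -12] and rank(T) ≤ 1.
These bounds meet, so rank(T) = 1.

rank(T) = 1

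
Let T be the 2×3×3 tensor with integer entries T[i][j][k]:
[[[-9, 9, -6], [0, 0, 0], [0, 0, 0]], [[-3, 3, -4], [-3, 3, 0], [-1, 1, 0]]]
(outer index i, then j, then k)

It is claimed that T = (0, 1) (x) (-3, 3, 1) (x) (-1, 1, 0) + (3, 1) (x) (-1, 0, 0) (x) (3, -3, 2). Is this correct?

Reconstruct entry (1,0,0) from the claimed factors: Σₗ aₗ[1]bₗ[0]cₗ[0] = (1)·(-3)·(-1) + (1)·(-1)·(3) = 0, but T[1,0,0] = -3. The claim is false.

No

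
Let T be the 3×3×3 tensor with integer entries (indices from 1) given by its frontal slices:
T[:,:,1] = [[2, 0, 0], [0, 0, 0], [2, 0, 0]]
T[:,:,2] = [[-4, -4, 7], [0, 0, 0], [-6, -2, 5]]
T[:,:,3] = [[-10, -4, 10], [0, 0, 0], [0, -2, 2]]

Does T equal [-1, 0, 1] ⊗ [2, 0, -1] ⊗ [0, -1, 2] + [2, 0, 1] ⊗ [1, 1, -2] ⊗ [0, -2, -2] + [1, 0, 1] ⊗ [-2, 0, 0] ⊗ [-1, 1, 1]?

Reconstruct entrywise from the claimed factors. For example, T[2,1,2] = 0 and Σₗ aₗ[2]bₗ[1]cₗ[2] = (0)·(2)·(-1) + (0)·(1)·(-2) + (0)·(-2)·(1) = 0; checking all 27 entries, every one matches. The claim holds.

Yes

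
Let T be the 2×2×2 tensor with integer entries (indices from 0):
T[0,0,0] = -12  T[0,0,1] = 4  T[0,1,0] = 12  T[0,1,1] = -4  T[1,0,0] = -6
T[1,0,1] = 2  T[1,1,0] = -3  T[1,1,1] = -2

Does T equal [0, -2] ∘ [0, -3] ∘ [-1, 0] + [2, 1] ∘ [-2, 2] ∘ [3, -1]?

Reconstruct entry (1,1,0) from the claimed factors: Σₗ aₗ[1]bₗ[1]cₗ[0] = (-2)·(-3)·(-1) + (1)·(2)·(3) = 0, but T[1,1,0] = -3. The claim is false.

No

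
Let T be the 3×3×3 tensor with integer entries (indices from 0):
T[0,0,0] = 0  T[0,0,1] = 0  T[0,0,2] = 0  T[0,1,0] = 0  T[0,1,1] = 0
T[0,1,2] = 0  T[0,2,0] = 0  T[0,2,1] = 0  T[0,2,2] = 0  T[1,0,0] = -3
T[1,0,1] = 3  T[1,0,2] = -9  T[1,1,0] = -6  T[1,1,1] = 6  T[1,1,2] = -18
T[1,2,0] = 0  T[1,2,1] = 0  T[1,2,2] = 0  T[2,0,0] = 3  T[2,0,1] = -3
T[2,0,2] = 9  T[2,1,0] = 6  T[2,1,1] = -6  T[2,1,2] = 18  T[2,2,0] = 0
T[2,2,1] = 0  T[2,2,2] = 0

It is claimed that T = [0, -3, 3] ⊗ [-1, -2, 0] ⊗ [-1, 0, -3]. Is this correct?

Reconstruct entry (1,0,1) from the claimed factors: Σₗ aₗ[1]bₗ[0]cₗ[1] = (-3)·(-1)·(0) = 0, but T[1,0,1] = 3. The claim is false.

No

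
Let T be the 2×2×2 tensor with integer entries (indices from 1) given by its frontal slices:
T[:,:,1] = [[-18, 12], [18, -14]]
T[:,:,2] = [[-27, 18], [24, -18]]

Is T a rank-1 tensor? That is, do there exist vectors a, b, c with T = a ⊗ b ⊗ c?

The mode-1 unfolding of T (rows indexed by i, columns by (j,k) = (1,1), (1,2), (2,1), (2,2)) is [[-18, -27, 12, 18], [18, 24, -14, -18]].
There the 2×2 minor on rows i ∈ {1, 2}, columns (j,k) ∈ {(1,1), (1,2)} is det [[-18, -27], [18, 24]] = 54 ≠ 0, so this unfolding has rank ≥ 2; CP rank is at least every unfolding rank, so rank(T) ≥ 2.
In particular rank(T) ≥ 2 > 1, so T is not rank-1.

No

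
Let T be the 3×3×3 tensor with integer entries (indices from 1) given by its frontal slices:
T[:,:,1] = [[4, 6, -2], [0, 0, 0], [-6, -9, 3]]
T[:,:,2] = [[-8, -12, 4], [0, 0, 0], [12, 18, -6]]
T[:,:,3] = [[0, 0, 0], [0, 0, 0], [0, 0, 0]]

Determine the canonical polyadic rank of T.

1

Lower bound: T ≠ 0 (e.g. T[1,1,1] = 4), so rank(T) ≥ 1.
Upper bound: if T = a (x) b (x) c then every fibre of T is a multiple of the corresponding factor, so read the factors off the fibres through the nonzero entry T[1,1,1] = 4.
The mode-1 fibre T[:,1,1] = [4, 0, -6] gives a = [2, 0, -3] (primitive direction); the mode-2 fibre T[1,:,1] = [4, 6, -2] gives b = [2, 3, -1]; then c[k] = T[1,1,k] / (a[1]·b[1]) = [4, -8, 0] / 4 = [1, -2, 0].
Expanding [2, 0, -3] (x) [2, 3, -1] (x) [1, -2, 0] reproduces all 27 entries of T, so T = [2, 0, -3] (x) [2, 3, -1] (x) [1, -2, 0] and rank(T) ≤ 1.
These bounds meet, so rank(T) = 1.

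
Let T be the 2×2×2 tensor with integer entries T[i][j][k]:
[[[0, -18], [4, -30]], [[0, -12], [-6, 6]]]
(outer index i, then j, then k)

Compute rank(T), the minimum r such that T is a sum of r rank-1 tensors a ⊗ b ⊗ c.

2

Lower bound: the mode-1 unfolding of T (rows indexed by i, columns by (j,k) = (0,0), (0,1), (1,0), (1,1)) is [[0, -18, 4, -30], [0, -12, -6, 6]].
There the 2×2 minor on rows i ∈ {0, 1}, columns (j,k) ∈ {(0,1), (1,0)} is det [[-18, 4], [-12, -6]] = 156 ≠ 0, so this unfolding has rank ≥ 2; CP rank is at least every unfolding rank, so rank(T) ≥ 2. (Unfolding ranks only ever bound the CP rank from below — rank(T) can be strictly larger than all of them — so the matching upper bound has to come from an explicit 2-term decomposition.)
Upper bound — finding two terms. Write S_k = T[:,:,k] for the frontal slices: S₀ = [[0, 4], [0, -6]], S₁ = [[-18, -30], [-12, 6]].
If T = a₁ ⊗ b₁ ⊗ c₁ + a₂ ⊗ b₂ ⊗ c₂ then each S_k = c₁[k]·a₁b₁ᵀ + c₂[k]·a₂b₂ᵀ. S₀ and S₁ are linearly independent, so a₁b₁ᵀ and a₂b₂ᵀ must span the same plane of matrices: they are the rank-1 matrices of the form x·S₀ + y·S₁.
det(x·S₀ + y·S₁) is 156·xy − 468·y² = 156·(x − 3·y)(y), vanishing at (x:y) = (3:1) and (1:0).
M₁ = 3·S₀ + S₁ = [[-18, -18], [-12, -12]] = (-6)·[3, 2][1, 1]ᵀ and M₂ = S₀ = [[0, 4], [0, -6]] = 2·[2, -3][0, 1]ᵀ, so take a₁ = [3, 2], b₁ = [1, 1], a₂ = [2, -3], b₂ = [0, 1].
Each slice is an integer combination of E₁ = a₁b₁ᵀ and E₂ = a₂b₂ᵀ: S₀ = 2·E₂, S₁ = −6·E₁ − 6·E₂; reading off coefficients, c₁ = [0, -6] and c₂ = [2, -6].
Hence T = [3, 2] ⊗ [1, 1] ⊗ [0, -6] + [2, -3] ⊗ [0, 1] ⊗ [2, -6], so rank(T) ≤ 2.
These bounds meet, so rank(T) = 2.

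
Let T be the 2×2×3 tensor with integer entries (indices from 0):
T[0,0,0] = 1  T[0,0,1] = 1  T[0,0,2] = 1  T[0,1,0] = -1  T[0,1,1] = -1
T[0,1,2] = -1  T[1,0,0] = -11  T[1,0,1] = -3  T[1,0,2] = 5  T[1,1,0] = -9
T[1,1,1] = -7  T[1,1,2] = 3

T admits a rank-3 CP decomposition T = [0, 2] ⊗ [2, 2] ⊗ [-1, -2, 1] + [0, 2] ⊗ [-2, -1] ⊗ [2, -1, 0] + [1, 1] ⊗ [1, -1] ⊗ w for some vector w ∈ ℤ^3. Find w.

w = [1, 1, 1]

Subtract the known terms from T to get the rank-1 residual R = [1, 1] ⊗ [1, -1] ⊗ w, so R[i,j,k] = a[i]·b[j]·w[k]. Pick indices with nonzero a[0]·b[0] = (1)·(1) = 1. Only the fibre through (0,0,·) is needed: R[0,0,:] = T[0,0,:] − Σₗ aₗ[0]bₗ[0]cₗ = [1, 1, 1] − (0)·(2)·[-1, -2, 1] − (0)·(-2)·[2, -1, 0] = [1, 1, 1]. Then w[k] = R[0,0,k] / 1 for each k, giving w = [1, 1, 1] / 1 = [1, 1, 1].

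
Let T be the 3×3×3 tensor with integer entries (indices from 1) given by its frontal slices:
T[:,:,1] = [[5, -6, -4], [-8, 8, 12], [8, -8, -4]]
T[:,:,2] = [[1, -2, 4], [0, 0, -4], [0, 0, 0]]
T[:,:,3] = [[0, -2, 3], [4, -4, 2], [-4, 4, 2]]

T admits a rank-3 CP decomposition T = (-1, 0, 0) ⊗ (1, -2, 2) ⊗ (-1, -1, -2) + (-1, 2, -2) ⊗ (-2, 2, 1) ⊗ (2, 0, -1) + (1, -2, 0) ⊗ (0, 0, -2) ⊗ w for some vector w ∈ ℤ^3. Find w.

w = (2, -1, 1)

Subtract the known terms from T to get the rank-1 residual R = (1, -2, 0) ⊗ (0, 0, -2) ⊗ w, so R[i,j,k] = a[i]·b[j]·w[k]. Pick indices with nonzero a[1]·b[3] = (1)·(-2) = -2. Only the fibre through (1,3,·) is needed: R[1,3,:] = T[1,3,:] − Σₗ aₗ[1]bₗ[3]cₗ = [-4, 4, 3] − (-1)·(2)·(-1, -1, -2) − (-1)·(1)·(2, 0, -1) = [-4, 2, -2]. Then w[k] = R[1,3,k] / -2 for each k, giving w = [-4, 2, -2] / -2 = (2, -1, 1).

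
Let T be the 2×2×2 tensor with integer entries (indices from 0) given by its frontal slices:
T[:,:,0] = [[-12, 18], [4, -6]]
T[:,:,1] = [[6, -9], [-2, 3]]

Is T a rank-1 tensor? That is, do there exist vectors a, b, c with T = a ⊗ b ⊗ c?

Yes

If T = a ⊗ b ⊗ c then every fibre of T is a multiple of the corresponding factor, so read the factors off the fibres through the nonzero entry T[0,0,0] = -12.
The mode-1 fibre T[:,0,0] = [-12, 4] gives a = [3, -1] (primitive direction); the mode-2 fibre T[0,:,0] = [-12, 18] gives b = [2, -3]; then c[k] = T[0,0,k] / (a[0]·b[0]) = [-12, 6] / 6 = [-2, 1].
Expanding [3, -1] ⊗ [2, -3] ⊗ [-2, 1] reproduces all 8 entries of T, so T = [3, -1] ⊗ [2, -3] ⊗ [-2, 1] and rank(T) ≤ 1.
Equivalently every frontal slice T[:,:,k] is c[k] times the rank-1 matrix [3, -1] ⊗ [2, -3]. So T has rank 1 (it is nonzero).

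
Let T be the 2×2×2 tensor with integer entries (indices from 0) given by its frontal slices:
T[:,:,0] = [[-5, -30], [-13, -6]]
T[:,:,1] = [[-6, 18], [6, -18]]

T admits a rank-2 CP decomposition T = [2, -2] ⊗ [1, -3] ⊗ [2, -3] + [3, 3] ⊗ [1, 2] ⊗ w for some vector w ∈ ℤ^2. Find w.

Subtract the known terms from T to get the rank-1 residual R = [3, 3] ⊗ [1, 2] ⊗ w, so R[i,j,k] = a[i]·b[j]·w[k]. Pick indices with nonzero a[0]·b[0] = (3)·(1) = 3. Only the fibre through (0,0,·) is needed: R[0,0,:] = T[0,0,:] − Σₗ aₗ[0]bₗ[0]cₗ = [-5, -6] − (2)·(1)·[2, -3] = [-9, 0]. Then w[k] = R[0,0,k] / 3 for each k, giving w = [-9, 0] / 3 = [-3, 0].

w = [-3, 0]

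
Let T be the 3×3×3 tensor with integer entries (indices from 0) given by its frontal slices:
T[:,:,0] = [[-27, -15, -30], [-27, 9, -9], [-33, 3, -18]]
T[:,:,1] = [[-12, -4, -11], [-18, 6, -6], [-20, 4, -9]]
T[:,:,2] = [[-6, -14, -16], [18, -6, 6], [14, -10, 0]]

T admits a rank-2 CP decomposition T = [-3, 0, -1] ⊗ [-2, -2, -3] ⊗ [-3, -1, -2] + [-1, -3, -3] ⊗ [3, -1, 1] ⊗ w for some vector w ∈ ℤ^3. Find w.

Subtract the known terms from T to get the rank-1 residual R = [-1, -3, -3] ⊗ [3, -1, 1] ⊗ w, so R[i,j,k] = a[i]·b[j]·w[k]. Pick indices with nonzero a[0]·b[0] = (-1)·(3) = -3. Only the fibre through (0,0,·) is needed: R[0,0,:] = T[0,0,:] − Σₗ aₗ[0]bₗ[0]cₗ = [-27, -12, -6] − (-3)·(-2)·[-3, -1, -2] = [-9, -6, 6]. Then w[k] = R[0,0,k] / -3 for each k, giving w = [-9, -6, 6] / -3 = [3, 2, -2].

w = [3, 2, -2]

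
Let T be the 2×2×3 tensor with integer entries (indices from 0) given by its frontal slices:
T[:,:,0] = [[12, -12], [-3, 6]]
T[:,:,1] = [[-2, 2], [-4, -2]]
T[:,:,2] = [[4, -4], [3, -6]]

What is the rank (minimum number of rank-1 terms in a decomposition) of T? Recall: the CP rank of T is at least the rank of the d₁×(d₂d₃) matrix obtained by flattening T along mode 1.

Lower bound: the mode-3 unfolding of T (rows indexed by k, columns by (i,j) = (0,0), (0,1), (1,0), (1,1)) is [[12, -12, -3, 6], [-2, 2, -4, -2], [4, -4, 3, -6]].
There the 3×3 minor on rows k ∈ {0, 1, 2}, columns (i,j) ∈ {(0,0), (1,0), (1,1)} is det [[12, -3, 6], [-2, -4, -2], [4, 3, -6]] = 480 ≠ 0, so this unfolding has rank ≥ 3; CP rank is at least every unfolding rank, so rank(T) ≥ 3. (Flattening ranks never certify an upper bound on CP rank; for that we must actually write T with 3 rank-1 terms.)
Upper bound: T is a sum of 3 rank-1 terms, T = (0, 1) ⊗ (1, 2) ⊗ (1, -2, -1) + (1, -1) ⊗ (1, -1) ⊗ (8, 0, 0) + (1, 1) ⊗ (1, -1) ⊗ (4, -2, 4) (written with every a and b primitive with positive leading entry and the scale carried by c; CP decompositions are not unique, and this one is verified by expanding entrywise), so rank(T) ≤ 3.
These bounds meet, so rank(T) = 3.
Check entry T[0,0,0] = 12: (0)·(1)·(1) + (1)·(1)·(8) + (1)·(1)·(4) = 12.

3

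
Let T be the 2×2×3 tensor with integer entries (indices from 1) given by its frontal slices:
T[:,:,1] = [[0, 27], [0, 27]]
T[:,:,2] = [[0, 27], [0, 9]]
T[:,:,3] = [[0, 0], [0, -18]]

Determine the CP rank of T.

2

Lower bound: in the mode-1 unfolding of T (rows indexed by i, columns by (j,k)) the 2×2 minor on rows i ∈ {1, 2}, columns (j,k) ∈ {(2,1), (2,2)} is det [[27, 27], [27, 9]] = -486 ≠ 0, so that unfolding has rank ≥ 2 and hence rank(T) ≥ 2 (CP rank is at least every unfolding rank, though it can be larger).
Upper bound: T[:,j,:] = b[j]·M for every slice, with b = (0, 1) and M = [[27, 27, 0], [27, 9, -18]] (rows i, columns k).
Splitting M by its rows (i = 1, 2), M = (1, 0)(27, 27, 0)ᵀ + (0, 1)(27, 9, -18)ᵀ.
Hence T = (1, 0) ⊗ (0, 1) ⊗ (27, 27, 0) + (0, 1) ⊗ (0, 1) ⊗ (27, 9, -18), so rank(T) ≤ 2.
These bounds meet, so rank(T) = 2.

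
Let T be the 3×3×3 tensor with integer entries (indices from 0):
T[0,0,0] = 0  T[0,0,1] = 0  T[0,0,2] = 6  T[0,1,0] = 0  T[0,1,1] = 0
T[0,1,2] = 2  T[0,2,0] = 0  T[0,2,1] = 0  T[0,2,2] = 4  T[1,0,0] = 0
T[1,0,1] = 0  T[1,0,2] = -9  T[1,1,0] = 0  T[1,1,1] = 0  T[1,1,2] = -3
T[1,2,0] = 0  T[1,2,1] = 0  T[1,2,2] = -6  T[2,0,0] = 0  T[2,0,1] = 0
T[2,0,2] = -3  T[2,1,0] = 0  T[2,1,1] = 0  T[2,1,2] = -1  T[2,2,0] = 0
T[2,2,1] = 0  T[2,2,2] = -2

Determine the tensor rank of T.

1

Lower bound: T ≠ 0 (e.g. T[0,0,2] = 6), so rank(T) ≥ 1.
Upper bound: if T = a ⊗ b ⊗ c then every fibre of T is a multiple of the corresponding factor, so read the factors off the fibres through the nonzero entry T[0,0,2] = 6.
The mode-1 fibre T[:,0,2] = [6, -9, -3] gives a = [2, -3, -1] (primitive direction); the mode-2 fibre T[0,:,2] = [6, 2, 4] gives b = [3, 1, 2]; then c[k] = T[0,0,k] / (a[0]·b[0]) = [0, 0, 6] / 6 = [0, 0, 1].
Expanding [2, -3, -1] ⊗ [3, 1, 2] ⊗ [0, 0, 1] reproduces all 27 entries of T, so T = [2, -3, -1] ⊗ [3, 1, 2] ⊗ [0, 0, 1] and rank(T) ≤ 1.
These bounds meet, so rank(T) = 1.
Check entry T[1,2,0] = 0: (-3)·(2)·(0) = 0.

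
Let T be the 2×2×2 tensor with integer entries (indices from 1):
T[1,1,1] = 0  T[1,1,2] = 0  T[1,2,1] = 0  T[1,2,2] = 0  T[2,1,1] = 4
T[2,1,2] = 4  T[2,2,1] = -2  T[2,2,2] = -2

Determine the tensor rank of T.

1

Lower bound: T ≠ 0 (e.g. T[2,1,1] = 4), so rank(T) ≥ 1.
Upper bound: if T = a ⊗ b ⊗ c then every fibre of T is a multiple of the corresponding factor, so read the factors off the fibres through the nonzero entry T[2,1,1] = 4.
The mode-1 fibre T[:,1,1] = [0, 4] gives a = [0, 1] (primitive direction); the mode-2 fibre T[2,:,1] = [4, -2] gives b = [2, -1]; then c[k] = T[2,1,k] / (a[2]·b[1]) = [4, 4] / 2 = [2, 2].
Expanding [0, 1] ⊗ [2, -1] ⊗ [2, 2] reproduces all 8 entries of T, so T = [0, 1] ⊗ [2, -1] ⊗ [2, 2] and rank(T) ≤ 1.
These bounds meet, so rank(T) = 1.
Check entry T[1,1,2] = 0: (0)·(2)·(2) = 0.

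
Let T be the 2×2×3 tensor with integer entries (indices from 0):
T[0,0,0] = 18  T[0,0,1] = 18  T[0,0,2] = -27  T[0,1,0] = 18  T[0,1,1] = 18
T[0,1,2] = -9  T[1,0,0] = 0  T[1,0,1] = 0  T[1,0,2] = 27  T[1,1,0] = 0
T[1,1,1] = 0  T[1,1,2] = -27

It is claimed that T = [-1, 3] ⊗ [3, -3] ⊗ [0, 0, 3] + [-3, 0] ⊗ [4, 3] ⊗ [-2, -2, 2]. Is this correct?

No

Reconstruct entry (0,0,0) from the claimed factors: Σₗ aₗ[0]bₗ[0]cₗ[0] = (-1)·(3)·(0) + (-3)·(4)·(-2) = 24, but T[0,0,0] = 18. The claim is false.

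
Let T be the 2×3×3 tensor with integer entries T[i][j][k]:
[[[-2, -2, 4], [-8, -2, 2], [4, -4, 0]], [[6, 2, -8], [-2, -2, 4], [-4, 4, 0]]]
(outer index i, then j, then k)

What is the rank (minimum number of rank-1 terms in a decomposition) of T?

3

Lower bound: the mode-2 unfolding of T (rows indexed by j, columns by (i,k) = (0,0), (0,1), (0,2), (1,0), (1,1), (1,2)) is [[-2, -2, 4, 6, 2, -8], [-8, -2, 2, -2, -2, 4], [4, -4, 0, -4, 4, 0]].
There the 3×3 minor on rows j ∈ {0, 1, 2}, columns (i,k) ∈ {(0,0), (0,1), (0,2)} is det [[-2, -2, 4], [-8, -2, 2], [4, -4, 0]] = 128 ≠ 0, so this unfolding has rank ≥ 3; CP rank is at least every unfolding rank, so rank(T) ≥ 3. (This is only a lower bound: in general the CP rank may exceed every unfolding rank, so we still need to exhibit 3 rank-1 terms summing to T.)
Upper bound: T is a sum of 3 rank-1 terms, T = [1, -2] ⊗ [2, -1, 0] ⊗ [-2, 0, 2] + [1, -1] ⊗ [1, -1, 2] ⊗ [2, -2, 0] + [1, 0] ⊗ [0, 1, 0] ⊗ [-8, -4, 4] (one valid choice — decompositions are not unique — normalised so each a, b is primitive with positive first nonzero entry; check it by expanding all entries), so rank(T) ≤ 3.
These bounds meet, so rank(T) = 3.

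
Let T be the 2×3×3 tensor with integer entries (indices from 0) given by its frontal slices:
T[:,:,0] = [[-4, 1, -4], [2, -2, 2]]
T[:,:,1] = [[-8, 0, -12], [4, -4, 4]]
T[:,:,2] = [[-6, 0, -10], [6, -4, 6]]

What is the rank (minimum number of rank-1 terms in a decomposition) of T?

Lower bound: the mode-3 unfolding of T (rows indexed by k, columns by (i,j) = (0,0), (0,1), (0,2), (1,0), (1,1), (1,2)) is [[-4, 1, -4, 2, -2, 2], [-8, 0, -12, 4, -4, 4], [-6, 0, -10, 6, -4, 6]].
There the 3×3 minor on rows k ∈ {0, 1, 2}, columns (i,j) ∈ {(0,0), (0,1), (0,2)} is det [[-4, 1, -4], [-8, 0, -12], [-6, 0, -10]] = -8 ≠ 0, so this unfolding has rank ≥ 3; CP rank is at least every unfolding rank, so rank(T) ≥ 3. (Flattening ranks never certify an upper bound on CP rank; for that we must actually write T with 3 rank-1 terms.)
Upper bound: T is a sum of 3 rank-1 terms, T = [1, -2] ⊗ [2, -1, 2] ⊗ [-1, -2, -2] + [1, 0] ⊗ [0, 1, 2] ⊗ [0, -2, -2] + [1, 1] ⊗ [1, 0, 1] ⊗ [-2, -4, -2] (written with every a and b primitive with positive leading entry and the scale carried by c; CP decompositions are not unique, and this one is verified by expanding entrywise), so rank(T) ≤ 3.
These bounds meet, so rank(T) = 3.
Check entry T[1,2,0] = 2: (-2)·(2)·(-1) + (0)·(2)·(0) + (1)·(1)·(-2) = 2.

3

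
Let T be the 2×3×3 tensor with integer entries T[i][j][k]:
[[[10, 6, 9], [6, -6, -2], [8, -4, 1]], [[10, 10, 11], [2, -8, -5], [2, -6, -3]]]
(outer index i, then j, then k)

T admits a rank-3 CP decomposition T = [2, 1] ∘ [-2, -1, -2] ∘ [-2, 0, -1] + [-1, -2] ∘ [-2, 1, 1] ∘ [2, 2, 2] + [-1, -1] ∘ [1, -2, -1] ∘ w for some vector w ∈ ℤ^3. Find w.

Subtract the known terms from T to get the rank-1 residual R = [-1, -1] ∘ [1, -2, -1] ∘ w, so R[i,j,k] = a[i]·b[j]·w[k]. Pick indices with nonzero a[0]·b[0] = (-1)·(1) = -1. Only the fibre through (0,0,·) is needed: R[0,0,:] = T[0,0,:] − Σₗ aₗ[0]bₗ[0]cₗ = [10, 6, 9] − (2)·(-2)·[-2, 0, -1] − (-1)·(-2)·[2, 2, 2] = [-2, 2, 1]. Then w[k] = R[0,0,k] / -1 for each k, giving w = [-2, 2, 1] / -1 = [2, -2, -1].

w = [2, -2, -1]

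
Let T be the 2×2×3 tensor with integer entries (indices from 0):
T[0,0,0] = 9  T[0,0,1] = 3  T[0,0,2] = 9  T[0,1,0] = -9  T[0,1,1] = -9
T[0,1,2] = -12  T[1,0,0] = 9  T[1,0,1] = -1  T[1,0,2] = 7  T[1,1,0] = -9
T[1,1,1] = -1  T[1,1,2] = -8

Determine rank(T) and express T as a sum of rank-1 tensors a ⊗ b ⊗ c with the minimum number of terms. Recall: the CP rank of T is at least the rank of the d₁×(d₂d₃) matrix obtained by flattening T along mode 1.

rank(T) = 2

Lower bound: the mode-3 unfolding of T (rows indexed by k, columns by (i,j) = (0,0), (0,1), (1,0), (1,1)) is [[9, -9, 9, -9], [3, -9, -1, -1], [9, -12, 7, -8]].
There the 2×2 minor on rows k ∈ {0, 1}, columns (i,j) ∈ {(0,0), (0,1)} is det [[9, -9], [3, -9]] = -54 ≠ 0, so this unfolding has rank ≥ 2; CP rank is at least every unfolding rank, so rank(T) ≥ 2. (This is only a lower bound: in general the CP rank may exceed every unfolding rank, so we still need to exhibit 2 rank-1 terms summing to T.)
Upper bound — finding two terms. Write S_k = T[:,:,k] for the frontal slices: S₀ = [[9, -9], [9, -9]], S₁ = [[3, -9], [-1, -1]], S₂ = [[9, -12], [7, -8]].
If T = a₁ ⊗ b₁ ⊗ c₁ + a₂ ⊗ b₂ ⊗ c₂ then each S_k = c₁[k]·a₁b₁ᵀ + c₂[k]·a₂b₂ᵀ. S₀ and S₁ are linearly independent, so a₁b₁ᵀ and a₂b₂ᵀ must span the same plane of matrices: they are the rank-1 matrices of the form x·S₀ + y·S₁.
det(x·S₀ + y·S₁) is 36·xy − 12·y² = 12·(3·x − y)(y), vanishing at (x:y) = (1:3) and (1:0).
M₁ = S₀ + 3·S₁ = [[18, -36], [6, -12]] = 6·(3, 1)(1, -2)ᵀ and M₂ = S₀ = [[9, -9], [9, -9]] = 9·(1, 1)(1, -1)ᵀ, so take a₁ = (3, 1), b₁ = (1, -2), a₂ = (1, 1), b₂ = (1, -1).
Each slice is an integer combination of E₁ = a₁b₁ᵀ and E₂ = a₂b₂ᵀ: S₀ = 9·E₂, S₁ = 2·E₁ − 3·E₂, S₂ = E₁ + 6·E₂; reading off coefficients, c₁ = (0, 2, 1) and c₂ = (9, -3, 6).
Hence T = (3, 1) ⊗ (1, -2) ⊗ (0, 2, 1) + (1, 1) ⊗ (1, -1) ⊗ (9, -3, 6), so rank(T) ≤ 2.
These bounds meet, so rank(T) = 2.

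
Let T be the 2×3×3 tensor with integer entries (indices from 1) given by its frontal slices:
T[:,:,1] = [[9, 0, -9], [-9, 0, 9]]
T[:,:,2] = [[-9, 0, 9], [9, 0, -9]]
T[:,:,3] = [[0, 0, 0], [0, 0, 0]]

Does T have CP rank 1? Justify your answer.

The mode-1 fibre T[:,1,1] = [9, -9] gives a = [1, -1] (primitive direction); the mode-2 fibre T[1,:,1] = [9, 0, -9] gives b = [1, 0, -1]; then c[k] = T[1,1,k] / (a[1]·b[1]) = [9, -9, 0] / 1 = [9, -9, 0].
Expanding [1, -1] ⊗ [1, 0, -1] ⊗ [9, -9, 0] reproduces all 18 entries of T, so T = [1, -1] ⊗ [1, 0, -1] ⊗ [9, -9, 0] and rank(T) ≤ 1.
Equivalently every frontal slice T[:,:,k] is c[k] times the rank-1 matrix [1, -1] ⊗ [1, 0, -1]. So T has rank 1 (it is nonzero).

Yes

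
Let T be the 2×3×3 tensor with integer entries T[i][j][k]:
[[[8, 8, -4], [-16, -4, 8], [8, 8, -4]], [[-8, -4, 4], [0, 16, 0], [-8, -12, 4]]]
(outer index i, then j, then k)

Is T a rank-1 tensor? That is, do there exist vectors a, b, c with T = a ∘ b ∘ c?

The mode-2 unfolding of T (rows indexed by j, columns by (i,k) = (0,0), (0,1), (0,2), (1,0), (1,1), (1,2)) is [[8, 8, -4, -8, -4, 4], [-16, -4, 8, 0, 16, 0], [8, 8, -4, -8, -12, 4]].
There the 3×3 minor on rows j ∈ {0, 1, 2}, columns (i,k) ∈ {(0,0), (0,1), (1,1)} is det [[8, 8, -4], [-16, -4, 16], [8, 8, -12]] = -768 ≠ 0, so this unfolding has rank ≥ 3; CP rank is at least every unfolding rank, so rank(T) ≥ 3.
In particular rank(T) ≥ 3 > 1, so T is not rank-1.

No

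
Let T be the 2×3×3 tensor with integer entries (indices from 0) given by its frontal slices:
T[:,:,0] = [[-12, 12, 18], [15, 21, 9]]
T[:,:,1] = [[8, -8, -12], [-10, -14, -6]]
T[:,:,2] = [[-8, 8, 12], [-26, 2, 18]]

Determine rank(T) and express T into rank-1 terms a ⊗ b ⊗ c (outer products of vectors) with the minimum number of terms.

Lower bound: the mode-2 unfolding of T (rows indexed by j, columns by (i,k) = (0,0), (0,1), (0,2), (1,0), (1,1), (1,2)) is [[-12, 8, -8, 15, -10, -26], [12, -8, 8, 21, -14, 2], [18, -12, 12, 9, -6, 18]].
There the 2×2 minor on rows j ∈ {0, 1}, columns (i,k) ∈ {(0,0), (1,0)} is det [[-12, 15], [12, 21]] = -432 ≠ 0, so this unfolding has rank ≥ 2; CP rank is at least every unfolding rank, so rank(T) ≥ 2. (This is only a lower bound: in general the CP rank may exceed every unfolding rank, so we still need to exhibit 2 rank-1 terms summing to T.)
Upper bound — finding two terms. Write S_k = T[:,:,k] for the frontal slices: S₀ = [[-12, 12, 18], [15, 21, 9]], S₁ = [[8, -8, -12], [-10, -14, -6]], S₂ = [[-8, 8, 12], [-26, 2, 18]].
If T = a₁ ⊗ b₁ ⊗ c₁ + a₂ ⊗ b₂ ⊗ c₂ then each S_k = c₁[k]·a₁b₁ᵀ + c₂[k]·a₂b₂ᵀ. S₀ and S₂ are linearly independent, so a₁b₁ᵀ and a₂b₂ᵀ must span the same plane of matrices: they are the rank-1 matrices of the form x·S₀ + y·S₂.
The 2×2 minor of x·S₀ + y·S₂ on rows {0,1}, columns {0,1} is −432·x² + 192·y² = (-48)·(3·x − 2·y)(3·x + 2·y), vanishing at (x:y) = (2:3) and (2:-3).
M₁ = 2·S₀ + 3·S₂ = [[-48, 48, 72], [-48, 48, 72]] = (-24)·[1, 1][2, -2, -3]ᵀ and M₂ = 2·S₀ − 3·S₂ = [[0, 0, 0], [108, 36, -36]] = 36·[0, 1][3, 1, -1]ᵀ, so take a₁ = [1, 1], b₁ = [2, -2, -3], a₂ = [0, 1], b₂ = [3, 1, -1].
Each slice is an integer combination of E₁ = a₁b₁ᵀ and E₂ = a₂b₂ᵀ: S₀ = −6·E₁ + 9·E₂, S₁ = 4·E₁ − 6·E₂, S₂ = −4·E₁ − 6·E₂; reading off coefficients, c₁ = [-6, 4, -4] and c₂ = [9, -6, -6].
Hence T = [1, 1] ⊗ [2, -2, -3] ⊗ [-6, 4, -4] + [0, 1] ⊗ [3, 1, -1] ⊗ [9, -6, -6], so rank(T) ≤ 2.
These bounds meet, so rank(T) = 2.

rank(T) = 2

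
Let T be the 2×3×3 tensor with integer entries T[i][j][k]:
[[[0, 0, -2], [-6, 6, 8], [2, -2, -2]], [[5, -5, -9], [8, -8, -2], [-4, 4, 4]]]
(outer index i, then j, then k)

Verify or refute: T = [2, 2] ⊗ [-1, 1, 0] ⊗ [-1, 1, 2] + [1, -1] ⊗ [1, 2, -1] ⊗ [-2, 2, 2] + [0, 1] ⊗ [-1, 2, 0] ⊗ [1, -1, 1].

No

Reconstruct entry (1,0,0) from the claimed factors: Σₗ aₗ[1]bₗ[0]cₗ[0] = (2)·(-1)·(-1) + (-1)·(1)·(-2) + (1)·(-1)·(1) = 3, but T[1,0,0] = 5. The claim is false.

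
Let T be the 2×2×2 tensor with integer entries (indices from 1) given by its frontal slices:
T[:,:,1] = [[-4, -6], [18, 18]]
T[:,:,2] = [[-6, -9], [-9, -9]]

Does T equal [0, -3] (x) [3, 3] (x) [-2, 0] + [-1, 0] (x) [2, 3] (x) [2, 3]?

Reconstruct entry (2,1,2) from the claimed factors: Σₗ aₗ[2]bₗ[1]cₗ[2] = (-3)·(3)·(0) + (0)·(2)·(3) = 0, but T[2,1,2] = -9. The claim is false.

No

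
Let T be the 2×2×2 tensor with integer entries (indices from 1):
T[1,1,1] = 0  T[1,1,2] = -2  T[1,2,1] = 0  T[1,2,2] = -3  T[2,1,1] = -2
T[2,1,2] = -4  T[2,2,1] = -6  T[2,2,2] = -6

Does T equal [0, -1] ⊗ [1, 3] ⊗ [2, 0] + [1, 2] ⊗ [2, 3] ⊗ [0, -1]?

Reconstruct entrywise from the claimed factors. For example, T[1,2,1] = 0 and Σₗ aₗ[1]bₗ[2]cₗ[1] = (0)·(3)·(2) + (1)·(3)·(0) = 0; checking all 8 entries, every one matches. The claim holds.

Yes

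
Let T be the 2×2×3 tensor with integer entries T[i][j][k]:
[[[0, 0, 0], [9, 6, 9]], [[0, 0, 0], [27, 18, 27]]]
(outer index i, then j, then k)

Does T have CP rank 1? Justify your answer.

If T = a ⊗ b ⊗ c then every fibre of T is a multiple of the corresponding factor, so read the factors off the fibres through the nonzero entry T[0,1,0] = 9.
The mode-1 fibre T[:,1,0] = [9, 27] gives a = (1, 3) (primitive direction); the mode-2 fibre T[0,:,0] = [0, 9] gives b = (0, 1); then c[k] = T[0,1,k] / (a[0]·b[1]) = [9, 6, 9] / 1 = (9, 6, 9).
Expanding (1, 3) ⊗ (0, 1) ⊗ (9, 6, 9) reproduces all 12 entries of T, so T = (1, 3) ⊗ (0, 1) ⊗ (9, 6, 9) and rank(T) ≤ 1.
Equivalently every frontal slice T[:,:,k] is c[k] times the rank-1 matrix (1, 3) ⊗ (0, 1). So T has rank 1 (it is nonzero).

Yes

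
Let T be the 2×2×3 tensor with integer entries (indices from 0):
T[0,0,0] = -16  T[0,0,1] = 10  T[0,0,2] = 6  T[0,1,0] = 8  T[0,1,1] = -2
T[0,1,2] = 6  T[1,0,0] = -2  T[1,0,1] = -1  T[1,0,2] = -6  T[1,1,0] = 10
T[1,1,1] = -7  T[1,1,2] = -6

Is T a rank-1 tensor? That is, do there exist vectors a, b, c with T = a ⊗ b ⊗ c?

The mode-3 unfolding of T (rows indexed by k, columns by (i,j) = (0,0), (0,1), (1,0), (1,1)) is [[-16, 8, -2, 10], [10, -2, -1, -7], [6, 6, -6, -6]].
There the 2×2 minor on rows k ∈ {0, 1}, columns (i,j) ∈ {(0,0), (0,1)} is det [[-16, 8], [10, -2]] = -48 ≠ 0, so this unfolding has rank ≥ 2; CP rank is at least every unfolding rank, so rank(T) ≥ 2.
In particular rank(T) ≥ 2 > 1, so T is not rank-1.

No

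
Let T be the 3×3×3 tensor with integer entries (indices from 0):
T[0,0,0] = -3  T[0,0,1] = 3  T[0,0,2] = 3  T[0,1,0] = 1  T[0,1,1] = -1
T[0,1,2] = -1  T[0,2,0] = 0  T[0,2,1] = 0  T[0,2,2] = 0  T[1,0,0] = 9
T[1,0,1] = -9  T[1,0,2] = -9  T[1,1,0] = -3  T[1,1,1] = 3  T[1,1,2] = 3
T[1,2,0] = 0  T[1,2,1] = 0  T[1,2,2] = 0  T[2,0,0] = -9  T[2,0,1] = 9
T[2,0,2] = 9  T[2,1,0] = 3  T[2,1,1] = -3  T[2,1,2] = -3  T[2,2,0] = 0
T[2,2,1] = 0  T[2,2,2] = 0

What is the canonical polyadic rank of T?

Lower bound: T ≠ 0 (e.g. T[0,0,0] = -3), so rank(T) ≥ 1.
Upper bound: if T = a ⊗ b ⊗ c then every fibre of T is a multiple of the corresponding factor, so read the factors off the fibres through the nonzero entry T[0,0,0] = -3.
The mode-1 fibre T[:,0,0] = [-3, 9, -9] gives a = (1, -3, 3) (primitive direction); the mode-2 fibre T[0,:,0] = [-3, 1, 0] gives b = (3, -1, 0); then c[k] = T[0,0,k] / (a[0]·b[0]) = [-3, 3, 3] / 3 = (-1, 1, 1).
Expanding (1, -3, 3) ⊗ (3, -1, 0) ⊗ (-1, 1, 1) reproduces all 27 entries of T, so T = (1, -3, 3) ⊗ (3, -1, 0) ⊗ (-1, 1, 1) and rank(T) ≤ 1.
These bounds meet, so rank(T) = 1.
Check entry T[2,1,0] = 3: (3)·(-1)·(-1) = 3.

1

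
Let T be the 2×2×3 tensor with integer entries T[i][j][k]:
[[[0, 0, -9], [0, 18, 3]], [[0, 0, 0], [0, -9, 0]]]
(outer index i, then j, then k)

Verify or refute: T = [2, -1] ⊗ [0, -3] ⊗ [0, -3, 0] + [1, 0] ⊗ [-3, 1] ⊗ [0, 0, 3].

Yes

Reconstruct entrywise from the claimed factors. For example, T[0,1,0] = 0 and Σₗ aₗ[0]bₗ[1]cₗ[0] = (2)·(-3)·(0) + (1)·(1)·(0) = 0; checking all 12 entries, every one matches. The claim holds.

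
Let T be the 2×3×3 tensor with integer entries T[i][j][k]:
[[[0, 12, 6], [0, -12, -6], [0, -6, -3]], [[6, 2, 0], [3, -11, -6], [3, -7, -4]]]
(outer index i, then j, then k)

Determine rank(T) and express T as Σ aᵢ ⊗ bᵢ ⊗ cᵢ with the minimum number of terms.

Lower bound: the mode-2 unfolding of T (rows indexed by j, columns by (i,k) = (0,0), (0,1), (0,2), (1,0), (1,1), (1,2)) is [[0, 12, 6, 6, 2, 0], [0, -12, -6, 3, -11, -6], [0, -6, -3, 3, -7, -4]].
There the 2×2 minor on rows j ∈ {0, 1}, columns (i,k) ∈ {(0,1), (1,0)} is det [[12, 6], [-12, 3]] = 108 ≠ 0, so this unfolding has rank ≥ 2; CP rank is at least every unfolding rank, so rank(T) ≥ 2. (Flattening ranks never certify an upper bound on CP rank; for that we must actually write T with 2 rank-1 terms.)
Upper bound — finding two terms. Write S_k = T[:,:,k] for the frontal slices: S₀ = [[0, 0, 0], [6, 3, 3]], S₁ = [[12, -12, -6], [2, -11, -7]], S₂ = [[6, -6, -3], [0, -6, -4]].
If T = a₁ ⊗ b₁ ⊗ c₁ + a₂ ⊗ b₂ ⊗ c₂ then each S_k = c₁[k]·a₁b₁ᵀ + c₂[k]·a₂b₂ᵀ. S₀ and S₁ are linearly independent, so a₁b₁ᵀ and a₂b₂ᵀ must span the same plane of matrices: they are the rank-1 matrices of the form x·S₀ + y·S₁.
The 2×2 minor of x·S₀ + y·S₁ on rows {0,1}, columns {0,1} is 108·xy − 108·y² = 108·(x − y)(y), vanishing at (x:y) = (1:1) and (1:0).
M₁ = S₀ + S₁ = [[12, -12, -6], [8, -8, -4]] = 2·[3, 2][2, -2, -1]ᵀ and M₂ = S₀ = [[0, 0, 0], [6, 3, 3]] = 3·[0, 1][2, 1, 1]ᵀ, so take a₁ = [3, 2], b₁ = [2, -2, -1], a₂ = [0, 1], b₂ = [2, 1, 1].
Each slice is an integer combination of E₁ = a₁b₁ᵀ and E₂ = a₂b₂ᵀ: S₀ = 3·E₂, S₁ = 2·E₁ − 3·E₂, S₂ = E₁ − 2·E₂; reading off coefficients, c₁ = [0, 2, 1] and c₂ = [3, -3, -2].
Hence T = [3, 2] ⊗ [2, -2, -1] ⊗ [0, 2, 1] + [0, 1] ⊗ [2, 1, 1] ⊗ [3, -3, -2], so rank(T) ≤ 2.
These bounds meet, so rank(T) = 2.
Check entry T[1,1,2] = -6: (2)·(-2)·(1) + (1)·(1)·(-2) = -6.

rank(T) = 2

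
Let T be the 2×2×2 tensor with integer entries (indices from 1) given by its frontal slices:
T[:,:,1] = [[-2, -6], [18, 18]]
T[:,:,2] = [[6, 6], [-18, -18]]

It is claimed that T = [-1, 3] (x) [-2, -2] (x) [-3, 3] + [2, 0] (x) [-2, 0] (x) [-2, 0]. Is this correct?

Reconstruct entry (1,1,1) from the claimed factors: Σₗ aₗ[1]bₗ[1]cₗ[1] = (-1)·(-2)·(-3) + (2)·(-2)·(-2) = 2, but T[1,1,1] = -2. The claim is false.

No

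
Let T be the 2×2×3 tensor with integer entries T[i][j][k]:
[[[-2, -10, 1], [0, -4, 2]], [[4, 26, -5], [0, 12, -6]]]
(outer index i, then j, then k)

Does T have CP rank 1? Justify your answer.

No

The mode-1 unfolding of T (rows indexed by i, columns by (j,k) = (0,0), (0,1), (0,2), (1,0), (1,1), (1,2)) is [[-2, -10, 1, 0, -4, 2], [4, 26, -5, 0, 12, -6]].
There the 2×2 minor on rows i ∈ {0, 1}, columns (j,k) ∈ {(0,0), (0,1)} is det [[-2, -10], [4, 26]] = -12 ≠ 0, so this unfolding has rank ≥ 2; CP rank is at least every unfolding rank, so rank(T) ≥ 2.
In particular rank(T) ≥ 2 > 1, so T is not rank-1.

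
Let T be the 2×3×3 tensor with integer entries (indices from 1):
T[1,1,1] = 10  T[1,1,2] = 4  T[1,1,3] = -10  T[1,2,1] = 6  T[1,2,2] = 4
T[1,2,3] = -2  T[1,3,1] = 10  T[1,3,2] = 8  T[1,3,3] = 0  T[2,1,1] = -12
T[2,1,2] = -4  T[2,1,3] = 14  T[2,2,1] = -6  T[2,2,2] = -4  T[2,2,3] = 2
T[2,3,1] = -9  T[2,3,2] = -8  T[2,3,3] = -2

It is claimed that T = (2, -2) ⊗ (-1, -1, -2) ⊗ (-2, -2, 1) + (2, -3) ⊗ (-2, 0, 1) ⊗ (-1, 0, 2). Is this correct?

No

Reconstruct entry (1,1,1) from the claimed factors: Σₗ aₗ[1]bₗ[1]cₗ[1] = (2)·(-1)·(-2) + (2)·(-2)·(-1) = 8, but T[1,1,1] = 10. The claim is false.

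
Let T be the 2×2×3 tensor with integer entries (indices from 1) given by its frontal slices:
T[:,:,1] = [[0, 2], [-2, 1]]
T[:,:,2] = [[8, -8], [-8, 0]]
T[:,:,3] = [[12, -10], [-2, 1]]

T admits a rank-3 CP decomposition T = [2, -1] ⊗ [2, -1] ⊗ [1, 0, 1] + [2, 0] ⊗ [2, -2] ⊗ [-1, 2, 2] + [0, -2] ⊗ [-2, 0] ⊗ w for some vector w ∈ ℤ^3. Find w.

w = [0, -2, 0]

Subtract the known terms from T to get the rank-1 residual R = [0, -2] ⊗ [-2, 0] ⊗ w, so R[i,j,k] = a[i]·b[j]·w[k]. Pick indices with nonzero a[2]·b[1] = (-2)·(-2) = 4. Only the fibre through (2,1,·) is needed: R[2,1,:] = T[2,1,:] − Σₗ aₗ[2]bₗ[1]cₗ = [-2, -8, -2] − (-1)·(2)·[1, 0, 1] − (0)·(2)·[-1, 2, 2] = [0, -8, 0]. Then w[k] = R[2,1,k] / 4 for each k, giving w = [0, -8, 0] / 4 = [0, -2, 0].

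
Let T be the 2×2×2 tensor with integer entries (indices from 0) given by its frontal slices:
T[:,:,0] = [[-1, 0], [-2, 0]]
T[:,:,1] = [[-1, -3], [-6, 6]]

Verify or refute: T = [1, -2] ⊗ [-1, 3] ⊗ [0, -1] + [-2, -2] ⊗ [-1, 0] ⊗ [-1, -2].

No

Reconstruct entry (0,0,0) from the claimed factors: Σₗ aₗ[0]bₗ[0]cₗ[0] = (1)·(-1)·(0) + (-2)·(-1)·(-1) = -2, but T[0,0,0] = -1. The claim is false.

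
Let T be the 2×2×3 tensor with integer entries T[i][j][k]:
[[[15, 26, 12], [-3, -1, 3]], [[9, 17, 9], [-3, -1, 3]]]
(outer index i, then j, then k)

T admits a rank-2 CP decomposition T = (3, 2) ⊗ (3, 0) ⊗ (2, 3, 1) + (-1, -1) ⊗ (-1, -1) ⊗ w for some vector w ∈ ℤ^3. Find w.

Subtract the known terms from T to get the rank-1 residual R = (-1, -1) ⊗ (-1, -1) ⊗ w, so R[i,j,k] = a[i]·b[j]·w[k]. Pick indices with nonzero a[0]·b[0] = (-1)·(-1) = 1. Only the fibre through (0,0,·) is needed: R[0,0,:] = T[0,0,:] − Σₗ aₗ[0]bₗ[0]cₗ = [15, 26, 12] − (3)·(3)·(2, 3, 1) = [-3, -1, 3]. Then w[k] = R[0,0,k] / 1 for each k, giving w = [-3, -1, 3] / 1 = (-3, -1, 3).

w = (-3, -1, 3)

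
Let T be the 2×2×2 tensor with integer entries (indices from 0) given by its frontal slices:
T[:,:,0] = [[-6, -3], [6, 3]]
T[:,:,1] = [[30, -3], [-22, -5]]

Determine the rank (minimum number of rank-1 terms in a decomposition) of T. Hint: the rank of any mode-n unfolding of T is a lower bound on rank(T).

Lower bound: in the mode-2 unfolding of T (rows indexed by j, columns by (i,k)) the 2×2 minor on rows j ∈ {0, 1}, columns (i,k) ∈ {(0,0), (0,1)} is det [[-6, 30], [-3, -3]] = 108 ≠ 0, so that unfolding has rank ≥ 2 and hence rank(T) ≥ 2 (CP rank is at least every unfolding rank, though it can be larger).
Upper bound: with S_k = T[:,:,k], the two rank-1 terms a₁b₁ᵀ, a₂b₂ᵀ are the rank-1 members of the pencil x·S₀ + y·S₁.
det(x·S₀ + y·S₁) is 72·xy − 216·y² = 72·(x − 3·y)(y), vanishing at (x:y) = (3:1) and (1:0).
M₁ = 3·S₀ + S₁ = [[12, -12], [-4, 4]] = 4·[3, -1][1, -1]ᵀ and M₂ = S₀ = [[-6, -3], [6, 3]] = (-3)·[1, -1][2, 1]ᵀ, so take a₁ = [3, -1], b₁ = [1, -1], a₂ = [1, -1], b₂ = [2, 1].
Each slice is an integer combination of E₁ = a₁b₁ᵀ and E₂ = a₂b₂ᵀ: S₀ = −3·E₂, S₁ = 4·E₁ + 9·E₂; reading off coefficients, c₁ = [0, 4] and c₂ = [-3, 9].
Hence T = [3, -1] ⊗ [1, -1] ⊗ [0, 4] + [1, -1] ⊗ [2, 1] ⊗ [-3, 9], so rank(T) ≤ 2.
These bounds meet, so rank(T) = 2.

2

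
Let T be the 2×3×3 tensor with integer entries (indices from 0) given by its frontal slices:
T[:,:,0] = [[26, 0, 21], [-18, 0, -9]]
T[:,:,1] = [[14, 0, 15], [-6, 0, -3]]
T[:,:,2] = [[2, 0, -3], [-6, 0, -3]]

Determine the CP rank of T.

2

Lower bound: in the mode-2 unfolding of T (rows indexed by j, columns by (i,k)) the 2×2 minor on rows j ∈ {0, 2}, columns (i,k) ∈ {(0,0), (0,1)} is det [[26, 14], [21, 15]] = 96 ≠ 0, so that unfolding has rank ≥ 2 and hence rank(T) ≥ 2 (CP rank is at least every unfolding rank, though it can be larger).
Upper bound: with S_k = T[:,:,k], the two rank-1 terms a₁b₁ᵀ, a₂b₂ᵀ are the rank-1 members of the pencil x·S₀ + y·S₁.
The 2×2 minor of x·S₀ + y·S₁ on rows {0,1}, columns {0,2} is 144·x² + 192·xy + 48·y² = 48·(x + y)(3·x + y), vanishing at (x:y) = (1:-1) and (1:-3).
M₁ = S₀ − S₁ = [[12, 0, 6], [-12, 0, -6]] = 6·[1, -1][2, 0, 1]ᵀ and M₂ = S₀ − 3·S₁ = [[-16, 0, -24], [0, 0, 0]] = (-8)·[1, 0][2, 0, 3]ᵀ, so take a₁ = [1, -1], b₁ = [2, 0, 1], a₂ = [1, 0], b₂ = [2, 0, 3].
Each slice is an integer combination of E₁ = a₁b₁ᵀ and E₂ = a₂b₂ᵀ: S₀ = 9·E₁ + 4·E₂, S₁ = 3·E₁ + 4·E₂, S₂ = 3·E₁ − 2·E₂; reading off coefficients, c₁ = [9, 3, 3] and c₂ = [4, 4, -2].
Hence T = [1, -1] ⊗ [2, 0, 1] ⊗ [9, 3, 3] + [1, 0] ⊗ [2, 0, 3] ⊗ [4, 4, -2], so rank(T) ≤ 2.
These bounds meet, so rank(T) = 2.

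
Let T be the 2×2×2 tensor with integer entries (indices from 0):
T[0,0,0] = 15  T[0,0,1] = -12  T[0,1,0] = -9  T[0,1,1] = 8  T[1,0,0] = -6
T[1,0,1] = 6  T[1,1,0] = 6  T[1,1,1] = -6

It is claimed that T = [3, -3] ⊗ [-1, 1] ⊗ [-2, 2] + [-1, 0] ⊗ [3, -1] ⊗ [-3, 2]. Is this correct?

Yes

Reconstruct entrywise from the claimed factors. For example, T[1,1,1] = -6 and Σₗ aₗ[1]bₗ[1]cₗ[1] = (-3)·(1)·(2) + (0)·(-1)·(2) = -6; checking all 8 entries, every one matches. The claim holds.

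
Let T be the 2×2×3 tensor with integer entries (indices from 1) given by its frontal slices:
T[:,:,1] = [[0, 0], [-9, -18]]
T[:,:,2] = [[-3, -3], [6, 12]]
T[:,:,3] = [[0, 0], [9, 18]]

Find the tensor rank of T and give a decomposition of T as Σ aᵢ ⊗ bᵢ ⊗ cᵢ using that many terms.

rank(T) = 2

Lower bound: the mode-1 unfolding of T (rows indexed by i, columns by (j,k) = (1,1), (1,2), (1,3), (2,1), (2,2), (2,3)) is [[0, -3, 0, 0, -3, 0], [-9, 6, 9, -18, 12, 18]].
There the 2×2 minor on rows i ∈ {1, 2}, columns (j,k) ∈ {(1,1), (1,2)} is det [[0, -3], [-9, 6]] = -27 ≠ 0, so this unfolding has rank ≥ 2; CP rank is at least every unfolding rank, so rank(T) ≥ 2. (Unfolding ranks only ever bound the CP rank from below — rank(T) can be strictly larger than all of them — so the matching upper bound has to come from an explicit 2-term decomposition.)
Upper bound — finding two terms. Write S_k = T[:,:,k] for the frontal slices: S₁ = [[0, 0], [-9, -18]], S₂ = [[-3, -3], [6, 12]], S₃ = [[0, 0], [9, 18]].
If T = a₁ ⊗ b₁ ⊗ c₁ + a₂ ⊗ b₂ ⊗ c₂ then each S_k = c₁[k]·a₁b₁ᵀ + c₂[k]·a₂b₂ᵀ. S₁ and S₂ are linearly independent, so a₁b₁ᵀ and a₂b₂ᵀ must span the same plane of matrices: they are the rank-1 matrices of the form x·S₁ + y·S₂.
det(x·S₁ + y·S₂) is 27·xy − 18·y² = 9·(3·x − 2·y)(y), vanishing at (x:y) = (2:3) and (1:0).
M₁ = 2·S₁ + 3·S₂ = [[-9, -9], [0, 0]] = (-9)·[1, 0][1, 1]ᵀ and M₂ = S₁ = [[0, 0], [-9, -18]] = (-9)·[0, 1][1, 2]ᵀ, so take a₁ = [1, 0], b₁ = [1, 1], a₂ = [0, 1], b₂ = [1, 2].
Each slice is an integer combination of E₁ = a₁b₁ᵀ and E₂ = a₂b₂ᵀ: S₁ = −9·E₂, S₂ = −3·E₁ + 6·E₂, S₃ = 9·E₂; reading off coefficients, c₁ = [0, -3, 0] and c₂ = [-9, 6, 9].
Hence T = [1, 0] ⊗ [1, 1] ⊗ [0, -3, 0] + [0, 1] ⊗ [1, 2] ⊗ [-9, 6, 9], so rank(T) ≤ 2.
These bounds meet, so rank(T) = 2.
Check entry T[1,1,2] = -3: (1)·(1)·(-3) + (0)·(1)·(6) = -3.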